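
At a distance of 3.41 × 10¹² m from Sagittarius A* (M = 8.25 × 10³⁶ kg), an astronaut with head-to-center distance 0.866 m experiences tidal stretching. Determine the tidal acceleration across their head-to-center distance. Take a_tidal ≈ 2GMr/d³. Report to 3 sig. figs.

Δa = 2GMr/d³
   = 2 × (6.674 × 10⁻¹¹) × (8.25 × 10³⁶) × (0.866) / (3.41 × 10¹²)³
   = 2.41 × 10⁻¹¹ m/s²

2.41 × 10⁻¹¹ m/s²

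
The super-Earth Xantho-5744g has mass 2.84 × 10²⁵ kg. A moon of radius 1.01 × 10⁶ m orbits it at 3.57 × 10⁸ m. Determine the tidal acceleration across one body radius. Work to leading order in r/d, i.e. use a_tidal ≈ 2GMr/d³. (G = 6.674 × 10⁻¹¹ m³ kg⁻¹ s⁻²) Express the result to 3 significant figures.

a_tidal = 2GMr/d³
        = 2 × (6.674 × 10⁻¹¹) × (2.84 × 10²⁵) × (1.01 × 10⁶) / (3.57 × 10⁸)³
        = 8.41 × 10⁻⁵ m/s²

8.41 × 10⁻⁵ m/s²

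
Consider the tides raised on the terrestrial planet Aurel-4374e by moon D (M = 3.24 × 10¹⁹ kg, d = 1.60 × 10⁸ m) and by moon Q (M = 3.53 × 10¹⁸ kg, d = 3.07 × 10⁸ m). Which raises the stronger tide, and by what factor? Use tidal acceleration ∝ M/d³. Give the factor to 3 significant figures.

Tidal acceleration ∝ M/d³, so compare M/d³ for each.
Moon D: (3.24 × 10¹⁹) / (1.60 × 10⁸)³ = 7.910 × 10⁻⁶
Moon Q: (3.53 × 10¹⁸) / (3.07 × 10⁸)³ = 1.220 × 10⁻⁷
Ratio (larger/smaller) = 64.8

Moon D, by a factor of ≈ 64.8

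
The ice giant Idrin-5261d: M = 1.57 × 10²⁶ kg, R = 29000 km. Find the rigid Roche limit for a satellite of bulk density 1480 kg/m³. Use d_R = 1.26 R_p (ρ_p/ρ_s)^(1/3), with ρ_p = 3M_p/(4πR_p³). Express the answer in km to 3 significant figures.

37000 km

ρ_p = 3M_p/(4πR_p³) = 3 × (1.57 × 10²⁶) / (4π × (2.90 × 10⁷ m)³) = 1540 kg/m³
d_R = 1.26 × 29000 km × (1540/1480)^(1/3)
    = 37000 km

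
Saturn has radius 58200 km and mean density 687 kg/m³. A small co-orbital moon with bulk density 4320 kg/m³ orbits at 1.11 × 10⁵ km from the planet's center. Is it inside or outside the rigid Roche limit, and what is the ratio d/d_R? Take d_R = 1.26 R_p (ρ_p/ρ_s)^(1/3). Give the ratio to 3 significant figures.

outside; d/d_R ≈ 2.79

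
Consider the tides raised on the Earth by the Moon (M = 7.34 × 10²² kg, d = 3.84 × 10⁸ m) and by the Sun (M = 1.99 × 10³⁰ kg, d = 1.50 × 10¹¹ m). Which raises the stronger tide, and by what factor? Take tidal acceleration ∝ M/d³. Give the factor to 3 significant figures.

The tide-raising term goes as M/d³ (the gradient of a 1/d² field).
The Moon: (7.34 × 10²²) / (3.84 × 10⁸)³ = 1.296 × 10⁻³
The Sun: (1.99 × 10³⁰) / (1.50 × 10¹¹)³ = 5.896 × 10⁻⁴
Ratio (larger/smaller) = 2.20

The Moon, by a factor of ≈ 2.20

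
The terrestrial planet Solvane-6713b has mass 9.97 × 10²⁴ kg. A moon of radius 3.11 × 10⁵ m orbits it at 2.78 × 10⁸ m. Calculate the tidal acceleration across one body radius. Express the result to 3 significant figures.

1.93 × 10⁻⁵ m/s²

Since r ≪ d, expand the inverse-square field across one radius to get the leading 2GMr/d³ term.
a_tidal = 2GMr/d³
        = 2 × (6.674 × 10⁻¹¹) × (9.97 × 10²⁴) × (3.11 × 10⁵) / (2.78 × 10⁸)³
        = 1.93 × 10⁻⁵ m/s²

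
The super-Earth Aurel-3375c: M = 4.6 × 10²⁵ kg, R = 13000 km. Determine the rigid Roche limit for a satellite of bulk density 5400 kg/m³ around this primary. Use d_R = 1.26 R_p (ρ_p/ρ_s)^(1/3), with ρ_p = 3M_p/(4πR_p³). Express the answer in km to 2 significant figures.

16000 km

ρ_p = 3M_p/(4πR_p³) = 3 × (4.6 × 10²⁵) / (4π × (1.3 × 10⁷ m)³) = 5000 kg/m³
d_R = 1.26 × 13000 km × (5000/5400)^(1/3)
    = 16000 km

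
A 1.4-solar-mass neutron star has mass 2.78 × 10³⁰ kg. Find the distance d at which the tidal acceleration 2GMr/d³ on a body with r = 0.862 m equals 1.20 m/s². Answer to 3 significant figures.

6.44 × 10⁶ m

2GMr/d³ = a_tidal  ⇒  d = (2GMr / a_tidal)^(1/3)
d = (2 × 6.674×10⁻¹¹ × (2.78 × 10³⁰) × (0.862) / (1.20))^(1/3)
  = 6.44 × 10⁶ m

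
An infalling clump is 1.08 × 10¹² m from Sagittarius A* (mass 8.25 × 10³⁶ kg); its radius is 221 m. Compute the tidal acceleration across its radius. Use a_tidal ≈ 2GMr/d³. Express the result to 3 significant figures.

1.93 × 10⁻⁷ m/s²

a_tidal = 2GMr/d³
        = 2 × (6.674 × 10⁻¹¹) × (8.25 × 10³⁶) × (221) / (1.08 × 10¹²)³
        = 1.93 × 10⁻⁷ m/s²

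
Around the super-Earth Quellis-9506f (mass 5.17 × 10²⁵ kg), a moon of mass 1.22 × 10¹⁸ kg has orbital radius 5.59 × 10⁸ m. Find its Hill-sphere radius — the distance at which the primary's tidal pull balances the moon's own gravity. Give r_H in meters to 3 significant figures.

1.11 × 10⁶ m

r_H ≈ a (m/3M)^(1/3)
    = (5.59 × 10⁸) × (1.22 × 10¹⁸ / (3 × 5.17 × 10²⁵))^(1/3)
    = 1.11 × 10⁶ m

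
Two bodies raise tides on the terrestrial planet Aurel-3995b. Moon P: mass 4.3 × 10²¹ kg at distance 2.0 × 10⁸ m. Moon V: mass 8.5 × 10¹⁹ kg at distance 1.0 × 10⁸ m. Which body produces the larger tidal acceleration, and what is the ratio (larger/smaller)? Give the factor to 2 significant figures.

Moon P, by a factor of ≈ 6.3

Compare M/d³ for the two perturbers:
Moon P: (4.3 × 10²¹) / (2.0 × 10⁸)³ = 5.375 × 10⁻⁴
Moon V: (8.5 × 10¹⁹) / (1.0 × 10⁸)³ = 8.500 × 10⁻⁵
Ratio (larger/smaller) = 6.3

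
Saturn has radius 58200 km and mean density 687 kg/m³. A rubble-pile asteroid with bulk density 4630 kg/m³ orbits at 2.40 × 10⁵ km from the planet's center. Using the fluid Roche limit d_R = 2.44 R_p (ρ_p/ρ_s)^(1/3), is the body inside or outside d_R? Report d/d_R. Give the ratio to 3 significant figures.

d_R = 2.44 × (58200 km) × (687/4630)^(1/3) = 75180 km
d/d_R = (2.40 × 10⁵) / (75180) = 3.19
Since d/d_R > 1, the body is outside the Roche limit.

outside; d/d_R ≈ 3.19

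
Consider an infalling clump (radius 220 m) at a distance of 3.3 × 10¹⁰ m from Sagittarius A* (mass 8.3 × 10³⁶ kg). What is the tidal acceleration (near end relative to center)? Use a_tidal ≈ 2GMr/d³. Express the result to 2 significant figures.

6.8 × 10⁻³ m/s²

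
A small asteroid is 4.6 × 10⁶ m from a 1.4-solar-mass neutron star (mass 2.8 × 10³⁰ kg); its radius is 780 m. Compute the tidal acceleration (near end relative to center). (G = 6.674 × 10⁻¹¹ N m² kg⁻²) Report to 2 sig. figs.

Δa = 2GMr/d³
   = 2 × (6.674 × 10⁻¹¹) × (2.8 × 10³⁰) × (780) / (4.6 × 10⁶)³
   = 3.0 × 10³ m/s²

3.0 × 10³ m/s²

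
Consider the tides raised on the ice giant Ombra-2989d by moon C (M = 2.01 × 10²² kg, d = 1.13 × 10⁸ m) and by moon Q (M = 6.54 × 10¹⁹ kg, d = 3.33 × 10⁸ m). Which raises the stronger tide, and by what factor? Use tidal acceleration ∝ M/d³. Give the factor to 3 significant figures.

Moon C, by a factor of ≈ 7870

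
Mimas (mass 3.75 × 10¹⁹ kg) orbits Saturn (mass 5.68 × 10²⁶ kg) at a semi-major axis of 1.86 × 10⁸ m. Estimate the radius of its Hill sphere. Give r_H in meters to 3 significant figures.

r_H ≈ a (m/3M)^(1/3)
    = (1.86 × 10⁸) × (3.75 × 10¹⁹ / (3 × 5.68 × 10²⁶))^(1/3)
    = 5.21 × 10⁵ m

5.21 × 10⁵ m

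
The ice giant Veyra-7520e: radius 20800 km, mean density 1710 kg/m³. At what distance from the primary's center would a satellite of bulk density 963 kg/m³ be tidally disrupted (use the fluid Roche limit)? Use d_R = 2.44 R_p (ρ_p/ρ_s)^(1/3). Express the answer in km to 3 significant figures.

61500 km

d_R = 2.44 × 20800 km × (1710/963)^(1/3)
    = 61500 km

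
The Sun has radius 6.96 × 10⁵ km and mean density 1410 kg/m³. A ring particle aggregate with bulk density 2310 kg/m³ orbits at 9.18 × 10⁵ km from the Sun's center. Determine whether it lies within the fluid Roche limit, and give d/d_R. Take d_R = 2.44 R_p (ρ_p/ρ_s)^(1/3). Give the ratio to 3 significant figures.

d_R = 2.44 × (6.96 × 10⁵ km) × (1410/2310)^(1/3) = 1.441 × 10⁶ km
d/d_R = (9.18 × 10⁵) / (1.441 × 10⁶) = 0.637
Since d/d_R < 1, the body is inside the Roche limit.

inside; d/d_R ≈ 0.637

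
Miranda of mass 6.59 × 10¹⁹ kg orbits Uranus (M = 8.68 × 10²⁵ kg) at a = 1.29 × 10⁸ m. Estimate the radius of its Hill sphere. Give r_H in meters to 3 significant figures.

8.16 × 10⁵ m

r_H ≈ a (m/3M)^(1/3)
    = (1.29 × 10⁸) × (6.59 × 10¹⁹ / (3 × 8.68 × 10²⁵))^(1/3)
    = 8.16 × 10⁵ m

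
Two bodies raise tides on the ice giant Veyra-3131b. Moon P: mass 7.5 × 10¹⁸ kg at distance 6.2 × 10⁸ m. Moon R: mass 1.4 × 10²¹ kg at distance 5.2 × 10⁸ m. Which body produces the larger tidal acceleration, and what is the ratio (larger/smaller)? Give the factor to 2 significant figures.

Tidal stretch scales as M/d³; compute that for each body.
Moon P: (7.5 × 10¹⁸) / (6.2 × 10⁸)³ = 3.147 × 10⁻⁸
Moon R: (1.4 × 10²¹) / (5.2 × 10⁸)³ = 9.957 × 10⁻⁶
Ratio (larger/smaller) = 320

Moon R, by a factor of ≈ 320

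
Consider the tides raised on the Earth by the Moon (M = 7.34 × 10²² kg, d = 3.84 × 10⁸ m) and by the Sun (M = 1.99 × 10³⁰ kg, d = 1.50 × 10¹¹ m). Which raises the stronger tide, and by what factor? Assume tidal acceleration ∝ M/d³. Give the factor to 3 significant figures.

The tide-raising term goes as M/d³ (the gradient of a 1/d² field).
The Moon: (7.34 × 10²²) / (3.84 × 10⁸)³ = 1.296 × 10⁻³
The Sun: (1.99 × 10³⁰) / (1.50 × 10¹¹)³ = 5.896 × 10⁻⁴
Ratio (larger/smaller) = 2.20

The Moon, by a factor of ≈ 2.20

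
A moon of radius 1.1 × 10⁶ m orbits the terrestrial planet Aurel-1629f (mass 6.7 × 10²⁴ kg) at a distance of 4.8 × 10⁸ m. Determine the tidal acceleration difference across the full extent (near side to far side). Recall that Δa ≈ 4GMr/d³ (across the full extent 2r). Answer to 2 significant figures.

1.8 × 10⁻⁵ m/s²

The field gradient is 2GM/d³; across the full diameter 2r the difference is 4GMr/d³.
Δa = 4GMr/d³
   = 4 × (6.674 × 10⁻¹¹) × (6.7 × 10²⁴) × (1.1 × 10⁶) / (4.8 × 10⁸)³
   = 1.8 × 10⁻⁵ m/s²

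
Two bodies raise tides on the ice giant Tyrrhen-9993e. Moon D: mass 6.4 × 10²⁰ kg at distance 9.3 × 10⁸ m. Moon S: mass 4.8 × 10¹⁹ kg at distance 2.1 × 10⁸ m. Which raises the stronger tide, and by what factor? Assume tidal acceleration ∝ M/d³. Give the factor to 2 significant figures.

Moon S, by a factor of ≈ 6.5

Compare M/d³ for the two perturbers:
Moon D: (6.4 × 10²⁰) / (9.3 × 10⁸)³ = 7.957 × 10⁻⁷
Moon S: (4.8 × 10¹⁹) / (2.1 × 10⁸)³ = 5.183 × 10⁻⁶
Ratio (larger/smaller) = 6.5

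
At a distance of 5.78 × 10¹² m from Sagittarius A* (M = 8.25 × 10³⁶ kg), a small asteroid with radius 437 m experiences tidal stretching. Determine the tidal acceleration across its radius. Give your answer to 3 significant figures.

Δg = 2GMr/d³
   = 2 × (6.674 × 10⁻¹¹) × (8.25 × 10³⁶) × (437) / (5.78 × 10¹²)³
   = 2.49 × 10⁻⁹ m/s²

2.49 × 10⁻⁹ m/s²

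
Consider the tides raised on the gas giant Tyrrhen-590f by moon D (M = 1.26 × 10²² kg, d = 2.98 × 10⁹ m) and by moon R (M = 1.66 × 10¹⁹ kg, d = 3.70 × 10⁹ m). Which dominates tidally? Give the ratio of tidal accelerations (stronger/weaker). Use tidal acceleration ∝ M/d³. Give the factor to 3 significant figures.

Moon D, by a factor of ≈ 1450

Tidal stretch scales as M/d³; compute that for each body.
Moon D: (1.26 × 10²²) / (2.98 × 10⁹)³ = 4.761 × 10⁻⁷
Moon R: (1.66 × 10¹⁹) / (3.70 × 10⁹)³ = 3.277 × 10⁻¹⁰
Ratio (larger/smaller) = 1450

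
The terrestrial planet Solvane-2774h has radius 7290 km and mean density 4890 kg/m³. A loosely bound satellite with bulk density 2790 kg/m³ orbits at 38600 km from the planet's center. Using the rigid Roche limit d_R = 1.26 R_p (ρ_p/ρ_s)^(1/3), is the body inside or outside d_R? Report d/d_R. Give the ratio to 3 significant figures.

outside; d/d_R ≈ 3.49

d_R = 1.26 × (7290 km) × (4890/2790)^(1/3) = 11070 km
d/d_R = (38600) / (11070) = 3.49
Since d/d_R > 1, the body is outside the Roche limit.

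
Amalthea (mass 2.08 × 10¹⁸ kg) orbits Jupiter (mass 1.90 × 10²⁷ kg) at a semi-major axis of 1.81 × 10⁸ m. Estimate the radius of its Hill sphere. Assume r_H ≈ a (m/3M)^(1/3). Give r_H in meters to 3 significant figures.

r_H ≈ a (m/3M)^(1/3)
    = (1.81 × 10⁸) × (2.08 × 10¹⁸ / (3 × 1.90 × 10²⁷))^(1/3)
    = 1.29 × 10⁵ m

1.29 × 10⁵ m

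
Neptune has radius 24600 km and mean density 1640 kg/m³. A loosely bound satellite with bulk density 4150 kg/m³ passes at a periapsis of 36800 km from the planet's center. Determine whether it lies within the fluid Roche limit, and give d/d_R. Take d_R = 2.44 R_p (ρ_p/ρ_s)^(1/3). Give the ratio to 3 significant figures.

inside; d/d_R ≈ 0.835

d_R = 2.44 × (24600 km) × (1640/4150)^(1/3) = 44050 km
d/d_R = (36800) / (44050) = 0.835
Since d/d_R < 1, the body is inside the Roche limit.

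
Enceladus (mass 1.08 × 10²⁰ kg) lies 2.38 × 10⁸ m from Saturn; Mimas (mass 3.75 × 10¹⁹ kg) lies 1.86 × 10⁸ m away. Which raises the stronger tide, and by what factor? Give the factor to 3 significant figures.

Compare M/d³ for the two perturbers:
Enceladus: (1.08 × 10²⁰) / (2.38 × 10⁸)³ = 8.011 × 10⁻⁶
Mimas: (3.75 × 10¹⁹) / (1.86 × 10⁸)³ = 5.828 × 10⁻⁶
Ratio (larger/smaller) = 1.37

Enceladus, by a factor of ≈ 1.37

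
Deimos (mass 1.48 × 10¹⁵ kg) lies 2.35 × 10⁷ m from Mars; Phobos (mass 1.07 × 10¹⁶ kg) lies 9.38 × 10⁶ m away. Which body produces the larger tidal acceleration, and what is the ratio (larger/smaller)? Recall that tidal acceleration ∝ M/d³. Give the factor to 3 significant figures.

Tidal acceleration ∝ M/d³, so compare M/d³ for each.
Deimos: (1.48 × 10¹⁵) / (2.35 × 10⁷)³ = 1.140 × 10⁻⁷
Phobos: (1.07 × 10¹⁶) / (9.38 × 10⁶)³ = 1.297 × 10⁻⁵
Ratio (larger/smaller) = 114

Phobos, by a factor of ≈ 114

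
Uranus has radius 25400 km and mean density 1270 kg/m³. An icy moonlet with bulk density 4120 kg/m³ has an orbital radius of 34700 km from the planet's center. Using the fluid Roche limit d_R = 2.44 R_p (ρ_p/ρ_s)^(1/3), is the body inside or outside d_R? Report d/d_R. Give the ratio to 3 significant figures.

d_R = 2.44 × (25400 km) × (1270/4120)^(1/3) = 41870 km
d/d_R = (34700) / (41870) = 0.829
Since d/d_R < 1, the body is inside the Roche limit.

inside; d/d_R ≈ 0.829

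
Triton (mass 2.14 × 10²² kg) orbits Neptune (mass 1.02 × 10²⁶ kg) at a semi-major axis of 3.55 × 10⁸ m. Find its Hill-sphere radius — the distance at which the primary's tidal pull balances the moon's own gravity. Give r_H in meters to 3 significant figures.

1.46 × 10⁷ m

r_H ≈ a (m/3M)^(1/3)
    = (3.55 × 10⁸) × (2.14 × 10²² / (3 × 1.02 × 10²⁶))^(1/3)
    = 1.46 × 10⁷ m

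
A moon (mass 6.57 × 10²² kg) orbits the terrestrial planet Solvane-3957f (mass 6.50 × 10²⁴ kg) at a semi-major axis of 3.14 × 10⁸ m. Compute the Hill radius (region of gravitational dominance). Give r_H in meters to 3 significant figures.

4.71 × 10⁷ m

r_H ≈ a (m/3M)^(1/3)
    = (3.14 × 10⁸) × (6.57 × 10²² / (3 × 6.50 × 10²⁴))^(1/3)
    = 4.71 × 10⁷ m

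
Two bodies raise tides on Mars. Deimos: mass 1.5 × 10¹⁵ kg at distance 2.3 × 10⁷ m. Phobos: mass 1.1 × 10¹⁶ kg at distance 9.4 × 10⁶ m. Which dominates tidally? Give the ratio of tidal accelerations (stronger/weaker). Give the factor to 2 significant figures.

The tide-raising term goes as M/d³ (the gradient of a 1/d² field).
Deimos: (1.5 × 10¹⁵) / (2.3 × 10⁷)³ = 1.233 × 10⁻⁷
Phobos: (1.1 × 10¹⁶) / (9.4 × 10⁶)³ = 1.324 × 10⁻⁵
Ratio (larger/smaller) = 110

Phobos, by a factor of ≈ 110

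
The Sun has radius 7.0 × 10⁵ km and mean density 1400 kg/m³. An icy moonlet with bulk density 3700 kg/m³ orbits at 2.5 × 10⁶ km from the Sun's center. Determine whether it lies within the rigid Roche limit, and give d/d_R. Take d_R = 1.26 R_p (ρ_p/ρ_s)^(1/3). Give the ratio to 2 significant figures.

d_R = 1.26 × (7.0 × 10⁵ km) × (1400/3700)^(1/3) = 6.379 × 10⁵ km
d/d_R = (2.5 × 10⁶) / (6.379 × 10⁵) = 3.9
Since d/d_R > 1, the body is outside the Roche limit.

outside; d/d_R ≈ 3.9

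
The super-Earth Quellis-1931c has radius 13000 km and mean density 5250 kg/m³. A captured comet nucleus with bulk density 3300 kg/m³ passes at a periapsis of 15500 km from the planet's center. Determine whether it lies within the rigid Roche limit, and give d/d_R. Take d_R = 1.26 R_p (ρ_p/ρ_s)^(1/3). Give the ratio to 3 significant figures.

d_R = 1.26 × (13000 km) × (5250/3300)^(1/3) = 19120 km
d/d_R = (15500) / (19120) = 0.811
Since d/d_R < 1, the body is inside the Roche limit.

inside; d/d_R ≈ 0.811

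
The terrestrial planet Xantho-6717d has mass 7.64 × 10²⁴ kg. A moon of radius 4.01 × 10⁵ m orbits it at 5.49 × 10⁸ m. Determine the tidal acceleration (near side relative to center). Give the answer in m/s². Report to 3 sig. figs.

Δg = 2GMr/d³
   = 2 × (6.674 × 10⁻¹¹) × (7.64 × 10²⁴) × (4.01 × 10⁵) / (5.49 × 10⁸)³
   = 2.47 × 10⁻⁶ m/s²

2.47 × 10⁻⁶ m/s²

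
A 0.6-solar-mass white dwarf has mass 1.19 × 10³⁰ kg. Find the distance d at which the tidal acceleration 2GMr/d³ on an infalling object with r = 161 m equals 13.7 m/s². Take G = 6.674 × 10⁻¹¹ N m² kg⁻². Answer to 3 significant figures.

1.23 × 10⁷ m

2GMr/d³ = a_tidal  ⇒  d = (2GMr / a_tidal)^(1/3)
d = (2 × 6.674×10⁻¹¹ × (1.19 × 10³⁰) × (161) / (13.7))^(1/3)
  = 1.23 × 10⁷ m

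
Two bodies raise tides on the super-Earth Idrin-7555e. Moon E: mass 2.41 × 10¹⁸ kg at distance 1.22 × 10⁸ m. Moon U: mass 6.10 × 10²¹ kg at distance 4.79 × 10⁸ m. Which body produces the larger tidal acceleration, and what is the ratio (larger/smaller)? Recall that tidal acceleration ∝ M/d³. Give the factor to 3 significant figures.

Moon U, by a factor of ≈ 41.8

Compare M/d³ for the two perturbers:
Moon E: (2.41 × 10¹⁸) / (1.22 × 10⁸)³ = 1.327 × 10⁻⁶
Moon U: (6.10 × 10²¹) / (4.79 × 10⁸)³ = 5.550 × 10⁻⁵
Ratio (larger/smaller) = 41.8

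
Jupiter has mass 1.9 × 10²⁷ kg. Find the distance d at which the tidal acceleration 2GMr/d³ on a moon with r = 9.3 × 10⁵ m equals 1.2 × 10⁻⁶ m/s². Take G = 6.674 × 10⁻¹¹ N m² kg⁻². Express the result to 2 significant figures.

2GMr/d³ = a_tidal  ⇒  d = (2GMr / a_tidal)^(1/3)
d = (2 × 6.674×10⁻¹¹ × (1.9 × 10²⁷) × (9.3 × 10⁵) / (1.2 × 10⁻⁶))^(1/3)
  = 5.8 × 10⁹ m

5.8 × 10⁹ m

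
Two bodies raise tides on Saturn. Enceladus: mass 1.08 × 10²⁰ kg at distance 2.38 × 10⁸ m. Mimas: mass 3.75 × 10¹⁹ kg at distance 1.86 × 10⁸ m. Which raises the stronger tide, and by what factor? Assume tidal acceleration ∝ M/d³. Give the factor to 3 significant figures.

Tidal stretch scales as M/d³; compute that for each body.
Enceladus: (1.08 × 10²⁰) / (2.38 × 10⁸)³ = 8.011 × 10⁻⁶
Mimas: (3.75 × 10¹⁹) / (1.86 × 10⁸)³ = 5.828 × 10⁻⁶
Ratio (larger/smaller) = 1.37

Enceladus, by a factor of ≈ 1.37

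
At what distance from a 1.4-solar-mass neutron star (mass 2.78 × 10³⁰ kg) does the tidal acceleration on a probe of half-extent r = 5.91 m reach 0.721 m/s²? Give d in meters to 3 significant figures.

2GMr/d³ = a_tidal  ⇒  d = (2GMr / a_tidal)^(1/3)
d = (2 × 6.674×10⁻¹¹ × (2.78 × 10³⁰) × (5.91) / (0.721))^(1/3)
  = 1.45 × 10⁷ m

1.45 × 10⁷ m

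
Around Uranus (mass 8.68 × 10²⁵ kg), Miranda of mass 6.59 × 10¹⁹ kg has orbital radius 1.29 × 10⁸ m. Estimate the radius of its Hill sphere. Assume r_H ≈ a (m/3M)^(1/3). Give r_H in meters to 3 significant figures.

r_H ≈ a (m/3M)^(1/3)
    = (1.29 × 10⁸) × (6.59 × 10¹⁹ / (3 × 8.68 × 10²⁵))^(1/3)
    = 8.16 × 10⁵ m

8.16 × 10⁵ m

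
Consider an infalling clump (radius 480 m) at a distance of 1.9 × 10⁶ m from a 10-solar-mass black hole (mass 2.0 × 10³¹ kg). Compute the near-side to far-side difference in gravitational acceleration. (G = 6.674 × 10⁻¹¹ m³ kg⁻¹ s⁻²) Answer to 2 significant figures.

Near-to-far spans 2r, so the tidal difference is twice the near-to-center value: 4GMr/d³.
a_tidal = 4GMr/d³
        = 4 × (6.674 × 10⁻¹¹) × (2.0 × 10³¹) × (480) / (1.9 × 10⁶)³
        = 3.7 × 10⁵ m/s²

3.7 × 10⁵ m/s²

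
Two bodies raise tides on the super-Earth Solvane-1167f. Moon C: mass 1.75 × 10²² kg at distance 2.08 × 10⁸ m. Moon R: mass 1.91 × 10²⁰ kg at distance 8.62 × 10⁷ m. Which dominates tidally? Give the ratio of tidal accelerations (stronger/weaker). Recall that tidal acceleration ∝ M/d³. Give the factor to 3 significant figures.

Moon C, by a factor of ≈ 6.52

The tide-raising term goes as M/d³ (the gradient of a 1/d² field).
Moon C: (1.75 × 10²²) / (2.08 × 10⁸)³ = 1.945 × 10⁻³
Moon R: (1.91 × 10²⁰) / (8.62 × 10⁷)³ = 2.982 × 10⁻⁴
Ratio (larger/smaller) = 6.52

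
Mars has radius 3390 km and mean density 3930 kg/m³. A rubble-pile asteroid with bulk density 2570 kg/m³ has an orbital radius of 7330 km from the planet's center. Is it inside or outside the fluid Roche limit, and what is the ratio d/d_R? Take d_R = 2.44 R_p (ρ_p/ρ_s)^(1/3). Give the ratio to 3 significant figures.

inside; d/d_R ≈ 0.769

d_R = 2.44 × (3390 km) × (3930/2570)^(1/3) = 9530 km
d/d_R = (7330) / (9530) = 0.769
Since d/d_R < 1, the body is inside the Roche limit.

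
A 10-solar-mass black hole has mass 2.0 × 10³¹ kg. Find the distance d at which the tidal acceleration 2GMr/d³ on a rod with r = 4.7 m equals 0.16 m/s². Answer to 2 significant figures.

4.3 × 10⁷ m

2GMr/d³ = a_tidal  ⇒  d = (2GMr / a_tidal)^(1/3)
d = (2 × 6.674×10⁻¹¹ × (2.0 × 10³¹) × (4.7) / (0.16))^(1/3)
  = 4.3 × 10⁷ m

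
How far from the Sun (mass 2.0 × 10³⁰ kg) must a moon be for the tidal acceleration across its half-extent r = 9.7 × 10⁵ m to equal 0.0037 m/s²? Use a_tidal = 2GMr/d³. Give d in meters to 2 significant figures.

4.1 × 10⁹ m

2GMr/d³ = a_tidal  ⇒  d = (2GMr / a_tidal)^(1/3)
d = (2 × 6.674×10⁻¹¹ × (2.0 × 10³⁰) × (9.7 × 10⁵) / (0.0037))^(1/3)
  = 4.1 × 10⁹ m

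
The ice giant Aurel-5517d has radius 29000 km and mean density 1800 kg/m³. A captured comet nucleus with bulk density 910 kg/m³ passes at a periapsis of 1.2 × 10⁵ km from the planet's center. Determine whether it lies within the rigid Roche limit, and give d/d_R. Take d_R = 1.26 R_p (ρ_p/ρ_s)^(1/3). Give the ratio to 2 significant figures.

d_R = 1.26 × (29000 km) × (1800/910)^(1/3) = 45870 km
d/d_R = (1.2 × 10⁵) / (45870) = 2.6
Since d/d_R > 1, the body is outside the Roche limit.

outside; d/d_R ≈ 2.6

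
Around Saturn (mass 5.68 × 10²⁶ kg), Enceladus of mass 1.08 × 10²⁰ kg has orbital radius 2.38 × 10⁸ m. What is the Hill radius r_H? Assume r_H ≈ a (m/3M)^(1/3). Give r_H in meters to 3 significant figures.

9.49 × 10⁵ m

r_H ≈ a (m/3M)^(1/3)
    = (2.38 × 10⁸) × (1.08 × 10²⁰ / (3 × 5.68 × 10²⁶))^(1/3)
    = 9.49 × 10⁵ m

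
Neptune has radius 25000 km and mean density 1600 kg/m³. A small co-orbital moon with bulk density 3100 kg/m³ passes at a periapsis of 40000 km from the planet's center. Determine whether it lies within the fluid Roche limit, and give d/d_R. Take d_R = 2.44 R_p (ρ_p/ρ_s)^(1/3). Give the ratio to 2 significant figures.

d_R = 2.44 × (25000 km) × (1600/3100)^(1/3) = 48930 km
d/d_R = (40000) / (48930) = 0.82
Since d/d_R < 1, the body is inside the Roche limit.

inside; d/d_R ≈ 0.82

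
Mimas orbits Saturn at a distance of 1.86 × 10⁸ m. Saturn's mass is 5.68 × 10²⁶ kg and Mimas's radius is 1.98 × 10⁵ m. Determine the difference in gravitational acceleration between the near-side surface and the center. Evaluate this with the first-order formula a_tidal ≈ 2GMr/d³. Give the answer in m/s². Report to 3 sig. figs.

2.33 × 10⁻³ m/s²

Δa = 2GMr/d³
   = 2 × (6.674 × 10⁻¹¹) × (5.68 × 10²⁶) × (1.98 × 10⁵) / (1.86 × 10⁸)³
   = 2.33 × 10⁻³ m/s²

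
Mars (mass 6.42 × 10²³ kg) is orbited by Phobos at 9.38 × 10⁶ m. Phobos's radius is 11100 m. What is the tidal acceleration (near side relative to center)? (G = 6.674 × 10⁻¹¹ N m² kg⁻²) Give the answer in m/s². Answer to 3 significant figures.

a_tidal = 2GMr/d³
        = 2 × (6.674 × 10⁻¹¹) × (6.42 × 10²³) × (11100) / (9.38 × 10⁶)³
        = 1.15 × 10⁻³ m/s²

1.15 × 10⁻³ m/s²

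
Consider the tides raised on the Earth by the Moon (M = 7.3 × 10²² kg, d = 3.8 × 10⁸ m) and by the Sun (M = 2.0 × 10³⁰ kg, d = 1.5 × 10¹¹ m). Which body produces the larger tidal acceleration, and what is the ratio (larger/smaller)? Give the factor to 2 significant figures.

The Moon, by a factor of ≈ 2.2

Compare M/d³ for the two perturbers:
The Moon: (7.3 × 10²²) / (3.8 × 10⁸)³ = 1.330 × 10⁻³
The Sun: (2.0 × 10³⁰) / (1.5 × 10¹¹)³ = 5.926 × 10⁻⁴
Ratio (larger/smaller) = 2.2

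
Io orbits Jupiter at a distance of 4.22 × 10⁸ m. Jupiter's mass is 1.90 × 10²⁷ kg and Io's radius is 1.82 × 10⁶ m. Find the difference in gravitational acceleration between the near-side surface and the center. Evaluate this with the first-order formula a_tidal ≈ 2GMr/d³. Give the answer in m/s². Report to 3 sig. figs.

6.14 × 10⁻³ m/s²

Δa = 2GMr/d³
   = 2 × (6.674 × 10⁻¹¹) × (1.90 × 10²⁷) × (1.82 × 10⁶) / (4.22 × 10⁸)³
   = 6.14 × 10⁻³ m/s²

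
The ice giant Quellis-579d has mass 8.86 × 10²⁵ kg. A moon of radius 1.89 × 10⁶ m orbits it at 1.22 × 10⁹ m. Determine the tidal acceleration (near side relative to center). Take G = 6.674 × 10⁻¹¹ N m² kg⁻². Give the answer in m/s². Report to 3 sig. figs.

Δg = 2GMr/d³
   = 2 × (6.674 × 10⁻¹¹) × (8.86 × 10²⁵) × (1.89 × 10⁶) / (1.22 × 10⁹)³
   = 1.23 × 10⁻⁵ m/s²

1.23 × 10⁻⁵ m/s²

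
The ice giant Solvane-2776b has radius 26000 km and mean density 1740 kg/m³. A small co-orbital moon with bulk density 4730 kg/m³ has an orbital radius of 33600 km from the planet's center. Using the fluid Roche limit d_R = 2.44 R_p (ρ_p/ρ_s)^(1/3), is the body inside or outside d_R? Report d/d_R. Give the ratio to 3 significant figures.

inside; d/d_R ≈ 0.739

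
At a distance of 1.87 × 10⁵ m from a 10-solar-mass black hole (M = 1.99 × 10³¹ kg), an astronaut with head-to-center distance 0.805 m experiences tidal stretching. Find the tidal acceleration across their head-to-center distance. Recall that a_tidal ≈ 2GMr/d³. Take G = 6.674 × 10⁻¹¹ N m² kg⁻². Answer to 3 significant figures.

Δa = 2GMr/d³
   = 2 × (6.674 × 10⁻¹¹) × (1.99 × 10³¹) × (0.805) / (1.87 × 10⁵)³
   = 3.27 × 10⁵ m/s²

3.27 × 10⁵ m/s²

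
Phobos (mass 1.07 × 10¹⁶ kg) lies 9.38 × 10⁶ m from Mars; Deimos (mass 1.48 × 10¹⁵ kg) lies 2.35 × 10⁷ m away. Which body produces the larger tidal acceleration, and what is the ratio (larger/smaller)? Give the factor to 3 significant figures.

Tidal stretch scales as M/d³; compute that for each body.
Phobos: (1.07 × 10¹⁶) / (9.38 × 10⁶)³ = 1.297 × 10⁻⁵
Deimos: (1.48 × 10¹⁵) / (2.35 × 10⁷)³ = 1.140 × 10⁻⁷
Ratio (larger/smaller) = 114

Phobos, by a factor of ≈ 114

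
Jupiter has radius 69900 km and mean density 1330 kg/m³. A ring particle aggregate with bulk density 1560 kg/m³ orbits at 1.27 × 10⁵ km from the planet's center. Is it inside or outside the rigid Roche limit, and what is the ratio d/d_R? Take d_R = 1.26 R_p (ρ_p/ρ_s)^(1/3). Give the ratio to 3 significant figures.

outside; d/d_R ≈ 1.52

d_R = 1.26 × (69900 km) × (1330/1560)^(1/3) = 83510 km
d/d_R = (1.27 × 10⁵) / (83510) = 1.52
Since d/d_R > 1, the body is outside the Roche limit.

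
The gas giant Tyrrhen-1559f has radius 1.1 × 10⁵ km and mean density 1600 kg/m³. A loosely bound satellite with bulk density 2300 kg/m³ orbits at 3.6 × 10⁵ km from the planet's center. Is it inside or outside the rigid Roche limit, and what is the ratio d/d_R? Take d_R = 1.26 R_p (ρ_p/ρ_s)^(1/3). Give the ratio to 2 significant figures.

outside; d/d_R ≈ 2.9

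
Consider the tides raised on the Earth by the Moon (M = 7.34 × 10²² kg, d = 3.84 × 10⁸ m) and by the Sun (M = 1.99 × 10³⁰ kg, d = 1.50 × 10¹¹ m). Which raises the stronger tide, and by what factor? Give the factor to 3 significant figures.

Tidal acceleration ∝ M/d³, so compare M/d³ for each.
The Moon: (7.34 × 10²²) / (3.84 × 10⁸)³ = 1.296 × 10⁻³
The Sun: (1.99 × 10³⁰) / (1.50 × 10¹¹)³ = 5.896 × 10⁻⁴
Ratio (larger/smaller) = 2.20

The Moon, by a factor of ≈ 2.20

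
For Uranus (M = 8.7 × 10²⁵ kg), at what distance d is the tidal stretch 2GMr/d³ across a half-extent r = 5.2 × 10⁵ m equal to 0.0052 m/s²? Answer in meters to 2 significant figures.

1.1 × 10⁸ m

2GMr/d³ = a_tidal  ⇒  d = (2GMr / a_tidal)^(1/3)
d = (2 × 6.674×10⁻¹¹ × (8.7 × 10²⁵) × (5.2 × 10⁵) / (0.0052))^(1/3)
  = 1.1 × 10⁸ m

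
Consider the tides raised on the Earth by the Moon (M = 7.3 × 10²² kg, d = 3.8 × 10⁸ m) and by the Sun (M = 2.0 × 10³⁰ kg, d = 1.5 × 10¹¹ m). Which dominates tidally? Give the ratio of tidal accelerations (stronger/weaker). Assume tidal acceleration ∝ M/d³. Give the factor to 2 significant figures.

The Moon, by a factor of ≈ 2.2

Compare M/d³ for the two perturbers:
The Moon: (7.3 × 10²²) / (3.8 × 10⁸)³ = 1.330 × 10⁻³
The Sun: (2.0 × 10³⁰) / (1.5 × 10¹¹)³ = 5.926 × 10⁻⁴
Ratio (larger/smaller) = 2.2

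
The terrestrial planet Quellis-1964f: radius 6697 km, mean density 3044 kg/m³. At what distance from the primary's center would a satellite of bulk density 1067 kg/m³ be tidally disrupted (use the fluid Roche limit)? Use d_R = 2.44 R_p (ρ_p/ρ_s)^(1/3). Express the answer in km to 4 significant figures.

23180 km

d_R = 2.44 × 6697 km × (3044/1067)^(1/3)
    = 23180 km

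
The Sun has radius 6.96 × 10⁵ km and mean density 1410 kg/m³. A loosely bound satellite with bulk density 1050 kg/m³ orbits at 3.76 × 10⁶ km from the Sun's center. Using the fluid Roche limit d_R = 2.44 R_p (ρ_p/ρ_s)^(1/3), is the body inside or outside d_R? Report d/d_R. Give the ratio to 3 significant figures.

d_R = 2.44 × (6.96 × 10⁵ km) × (1410/1050)^(1/3) = 1.874 × 10⁶ km
d/d_R = (3.76 × 10⁶) / (1.874 × 10⁶) = 2.01
Since d/d_R > 1, the body is outside the Roche limit.

outside; d/d_R ≈ 2.01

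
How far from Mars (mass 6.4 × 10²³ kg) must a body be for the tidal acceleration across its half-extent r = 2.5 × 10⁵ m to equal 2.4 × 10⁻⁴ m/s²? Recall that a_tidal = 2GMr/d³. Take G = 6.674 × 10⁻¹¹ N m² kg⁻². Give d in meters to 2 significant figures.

2GMr/d³ = a_tidal  ⇒  d = (2GMr / a_tidal)^(1/3)
d = (2 × 6.674×10⁻¹¹ × (6.4 × 10²³) × (2.5 × 10⁵) / (2.4 × 10⁻⁴))^(1/3)
  = 4.5 × 10⁷ m

4.5 × 10⁷ m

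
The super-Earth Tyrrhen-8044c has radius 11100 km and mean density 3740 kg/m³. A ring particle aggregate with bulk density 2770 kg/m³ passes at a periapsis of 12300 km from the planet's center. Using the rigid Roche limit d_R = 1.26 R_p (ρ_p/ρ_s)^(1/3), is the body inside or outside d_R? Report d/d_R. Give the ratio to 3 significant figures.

d_R = 1.26 × (11100 km) × (3740/2770)^(1/3) = 15460 km
d/d_R = (12300) / (15460) = 0.796
Since d/d_R < 1, the body is inside the Roche limit.

inside; d/d_R ≈ 0.796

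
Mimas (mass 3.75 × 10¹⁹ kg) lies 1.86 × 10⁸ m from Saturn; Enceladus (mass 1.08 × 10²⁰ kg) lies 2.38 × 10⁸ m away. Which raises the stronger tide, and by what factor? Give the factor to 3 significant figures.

The tide-raising term goes as M/d³ (the gradient of a 1/d² field).
Mimas: (3.75 × 10¹⁹) / (1.86 × 10⁸)³ = 5.828 × 10⁻⁶
Enceladus: (1.08 × 10²⁰) / (2.38 × 10⁸)³ = 8.011 × 10⁻⁶
Ratio (larger/smaller) = 1.37

Enceladus, by a factor of ≈ 1.37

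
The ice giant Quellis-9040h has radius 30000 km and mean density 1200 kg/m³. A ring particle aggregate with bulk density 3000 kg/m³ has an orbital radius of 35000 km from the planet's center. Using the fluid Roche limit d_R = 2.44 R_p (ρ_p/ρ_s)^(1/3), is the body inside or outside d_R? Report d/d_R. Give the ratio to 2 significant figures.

inside; d/d_R ≈ 0.65

d_R = 2.44 × (30000 km) × (1200/3000)^(1/3) = 53930 km
d/d_R = (35000) / (53930) = 0.65
Since d/d_R < 1, the body is inside the Roche limit.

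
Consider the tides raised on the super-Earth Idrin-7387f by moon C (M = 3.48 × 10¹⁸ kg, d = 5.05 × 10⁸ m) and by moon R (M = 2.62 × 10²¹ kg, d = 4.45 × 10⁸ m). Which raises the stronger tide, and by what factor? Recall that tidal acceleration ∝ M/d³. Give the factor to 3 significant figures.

Moon R, by a factor of ≈ 1100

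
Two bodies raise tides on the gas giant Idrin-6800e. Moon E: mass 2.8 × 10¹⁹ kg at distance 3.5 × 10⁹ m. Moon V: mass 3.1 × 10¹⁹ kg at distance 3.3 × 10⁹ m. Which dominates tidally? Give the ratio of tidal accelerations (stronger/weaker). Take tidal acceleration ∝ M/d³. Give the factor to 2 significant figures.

Compare M/d³ for the two perturbers:
Moon E: (2.8 × 10¹⁹) / (3.5 × 10⁹)³ = 6.531 × 10⁻¹⁰
Moon V: (3.1 × 10¹⁹) / (3.3 × 10⁹)³ = 8.626 × 10⁻¹⁰
Ratio (larger/smaller) = 1.3

Moon V, by a factor of ≈ 1.3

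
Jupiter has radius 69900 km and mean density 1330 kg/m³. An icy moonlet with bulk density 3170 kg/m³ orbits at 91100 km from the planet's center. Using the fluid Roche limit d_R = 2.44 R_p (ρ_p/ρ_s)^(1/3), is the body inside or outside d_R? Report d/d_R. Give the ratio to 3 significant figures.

d_R = 2.44 × (69900 km) × (1330/3170)^(1/3) = 1.277 × 10⁵ km
d/d_R = (91100) / (1.277 × 10⁵) = 0.713
Since d/d_R < 1, the body is inside the Roche limit.

inside; d/d_R ≈ 0.713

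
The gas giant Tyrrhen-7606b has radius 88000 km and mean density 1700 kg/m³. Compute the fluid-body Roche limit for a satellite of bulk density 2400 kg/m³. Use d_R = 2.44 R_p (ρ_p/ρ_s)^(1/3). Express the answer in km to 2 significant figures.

d_R = 2.44 × 88000 km × (1700/2400)^(1/3)
    = 1.9 × 10⁵ km

1.9 × 10⁵ km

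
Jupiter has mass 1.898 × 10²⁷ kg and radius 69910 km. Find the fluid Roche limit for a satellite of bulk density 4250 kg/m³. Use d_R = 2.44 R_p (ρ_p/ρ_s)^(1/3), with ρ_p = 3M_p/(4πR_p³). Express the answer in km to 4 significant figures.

ρ_p = 3M_p/(4πR_p³) = 3 × (1.898 × 10²⁷) / (4π × (6.991 × 10⁷ m)³) = 1326 kg/m³
d_R = 2.44 × 69910 km × (1326/4250)^(1/3)
    = 1.157 × 10⁵ km

1.157 × 10⁵ km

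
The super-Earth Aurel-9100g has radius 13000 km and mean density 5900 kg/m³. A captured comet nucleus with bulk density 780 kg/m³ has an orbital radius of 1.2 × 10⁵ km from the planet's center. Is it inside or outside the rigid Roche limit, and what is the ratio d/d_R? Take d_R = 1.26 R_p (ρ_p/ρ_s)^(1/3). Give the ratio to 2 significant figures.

outside; d/d_R ≈ 3.7

d_R = 1.26 × (13000 km) × (5900/780)^(1/3) = 32150 km
d/d_R = (1.2 × 10⁵) / (32150) = 3.7
Since d/d_R > 1, the body is outside the Roche limit.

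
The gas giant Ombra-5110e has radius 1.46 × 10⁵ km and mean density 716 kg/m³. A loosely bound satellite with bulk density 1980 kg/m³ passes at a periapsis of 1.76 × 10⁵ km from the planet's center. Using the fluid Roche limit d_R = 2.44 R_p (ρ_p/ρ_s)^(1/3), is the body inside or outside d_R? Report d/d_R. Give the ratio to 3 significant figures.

d_R = 2.44 × (1.46 × 10⁵ km) × (716/1980)^(1/3) = 2.538 × 10⁵ km
d/d_R = (1.76 × 10⁵) / (2.538 × 10⁵) = 0.693
Since d/d_R < 1, the body is inside the Roche limit.

inside; d/d_R ≈ 0.693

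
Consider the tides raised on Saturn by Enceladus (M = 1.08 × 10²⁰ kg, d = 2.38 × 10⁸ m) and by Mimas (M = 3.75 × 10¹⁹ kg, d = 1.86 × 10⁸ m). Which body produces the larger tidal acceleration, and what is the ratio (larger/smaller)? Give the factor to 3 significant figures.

Enceladus, by a factor of ≈ 1.37

The tide-raising term goes as M/d³ (the gradient of a 1/d² field).
Enceladus: (1.08 × 10²⁰) / (2.38 × 10⁸)³ = 8.011 × 10⁻⁶
Mimas: (3.75 × 10¹⁹) / (1.86 × 10⁸)³ = 5.828 × 10⁻⁶
Ratio (larger/smaller) = 1.37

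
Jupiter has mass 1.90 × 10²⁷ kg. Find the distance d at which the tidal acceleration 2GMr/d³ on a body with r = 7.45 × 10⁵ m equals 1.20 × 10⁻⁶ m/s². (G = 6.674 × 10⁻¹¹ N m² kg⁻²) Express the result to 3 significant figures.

2GMr/d³ = a_tidal  ⇒  d = (2GMr / a_tidal)^(1/3)
d = (2 × 6.674×10⁻¹¹ × (1.90 × 10²⁷) × (7.45 × 10⁵) / (1.20 × 10⁻⁶))^(1/3)
  = 5.40 × 10⁹ m

5.40 × 10⁹ m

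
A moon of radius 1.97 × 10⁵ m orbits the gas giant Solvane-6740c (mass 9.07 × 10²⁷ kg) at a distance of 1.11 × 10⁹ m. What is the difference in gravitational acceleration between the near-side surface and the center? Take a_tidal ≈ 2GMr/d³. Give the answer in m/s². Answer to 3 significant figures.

1.74 × 10⁻⁴ m/s²

Δg = 2GMr/d³
   = 2 × (6.674 × 10⁻¹¹) × (9.07 × 10²⁷) × (1.97 × 10⁵) / (1.11 × 10⁹)³
   = 1.74 × 10⁻⁴ m/s²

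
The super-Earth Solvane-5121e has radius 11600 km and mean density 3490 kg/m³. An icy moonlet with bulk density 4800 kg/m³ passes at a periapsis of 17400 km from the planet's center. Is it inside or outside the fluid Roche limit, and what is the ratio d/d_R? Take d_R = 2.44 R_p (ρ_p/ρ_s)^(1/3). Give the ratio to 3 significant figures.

inside; d/d_R ≈ 0.684

d_R = 2.44 × (11600 km) × (3490/4800)^(1/3) = 25450 km
d/d_R = (17400) / (25450) = 0.684
Since d/d_R < 1, the body is inside the Roche limit.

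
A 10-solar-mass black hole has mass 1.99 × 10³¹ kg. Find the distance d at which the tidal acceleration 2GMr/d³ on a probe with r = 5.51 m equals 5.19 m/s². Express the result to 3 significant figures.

1.41 × 10⁷ m

2GMr/d³ = a_tidal  ⇒  d = (2GMr / a_tidal)^(1/3)
d = (2 × 6.674×10⁻¹¹ × (1.99 × 10³¹) × (5.51) / (5.19))^(1/3)
  = 1.41 × 10⁷ m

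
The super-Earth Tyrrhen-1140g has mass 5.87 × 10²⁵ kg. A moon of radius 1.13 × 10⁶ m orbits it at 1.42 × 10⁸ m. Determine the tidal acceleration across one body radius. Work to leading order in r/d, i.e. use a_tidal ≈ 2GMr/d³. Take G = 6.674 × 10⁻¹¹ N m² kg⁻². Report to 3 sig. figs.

3.09 × 10⁻³ m/s²

The tidal stretch is the gradient of GM/d² times the body's extent r, hence the 1/d³ dependence.
Δa = 2GMr/d³
   = 2 × (6.674 × 10⁻¹¹) × (5.87 × 10²⁵) × (1.13 × 10⁶) / (1.42 × 10⁸)³
   = 3.09 × 10⁻³ m/s²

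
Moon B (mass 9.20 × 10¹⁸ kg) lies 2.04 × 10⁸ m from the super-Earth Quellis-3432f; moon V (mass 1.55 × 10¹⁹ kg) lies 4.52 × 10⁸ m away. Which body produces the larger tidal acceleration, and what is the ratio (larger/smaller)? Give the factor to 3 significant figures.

Moon B, by a factor of ≈ 6.46

Compare M/d³ for the two perturbers:
Moon B: (9.20 × 10¹⁸) / (2.04 × 10⁸)³ = 1.084 × 10⁻⁶
Moon V: (1.55 × 10¹⁹) / (4.52 × 10⁸)³ = 1.678 × 10⁻⁷
Ratio (larger/smaller) = 6.46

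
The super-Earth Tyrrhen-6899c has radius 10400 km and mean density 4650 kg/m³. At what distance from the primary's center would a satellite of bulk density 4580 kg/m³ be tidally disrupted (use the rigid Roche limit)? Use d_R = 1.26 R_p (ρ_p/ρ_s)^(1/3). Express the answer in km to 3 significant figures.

d_R = 1.26 × 10400 km × (4650/4580)^(1/3)
    = 13200 km

13200 km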